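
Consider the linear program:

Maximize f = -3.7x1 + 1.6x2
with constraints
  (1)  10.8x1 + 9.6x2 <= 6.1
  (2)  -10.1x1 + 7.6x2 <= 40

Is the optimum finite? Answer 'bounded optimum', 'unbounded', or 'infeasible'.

From the feasible point (-8441/4476, 49361/17904), moving in the direction (-7.6, -10.1) keeps every constraint satisfied while f increases without bound.

unbounded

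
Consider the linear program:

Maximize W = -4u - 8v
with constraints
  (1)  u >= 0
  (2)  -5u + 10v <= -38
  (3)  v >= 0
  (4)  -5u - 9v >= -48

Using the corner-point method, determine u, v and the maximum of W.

u = 38/5, v = 0, maximum W = -152/5

Feasible corners and W = -4u - 8v:
  (38/5, 0) → W = -152/5
  (822/95, 10/19) → W = -3688/95
  (48/5, 0) → W = -192/5

The binding constraints are -5u + 10v = -38 and v = 0.
Solving simultaneously gives u = 38/5, v = 0.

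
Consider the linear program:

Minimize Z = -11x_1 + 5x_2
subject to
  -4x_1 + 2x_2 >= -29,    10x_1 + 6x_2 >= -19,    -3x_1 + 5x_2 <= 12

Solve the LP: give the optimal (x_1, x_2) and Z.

x_1 = 169/14, x_2 = 135/14, minimum Z = -592/7

Feasible corners and Z = -11x_1 + 5x_2:
  (34/11, -183/22) → Z = -1663/22
  (169/14, 135/14) → Z = -592/7
  (-167/68, 63/68) → Z = 538/17

The optimum lies where -4x_1 + 2x_2 = -29 and -3x_1 + 5x_2 = 12.
Solving simultaneously gives x_1 = 169/14, x_2 = 135/14.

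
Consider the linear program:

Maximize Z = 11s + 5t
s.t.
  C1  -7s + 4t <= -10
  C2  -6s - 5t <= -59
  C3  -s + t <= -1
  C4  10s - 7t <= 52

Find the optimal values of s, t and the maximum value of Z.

s = 15, t = 14, maximum Z = 235

Extreme points and Z = 11s + 5t:
  (64/11, 53/11) → Z = 969/11
  (673/92, 139/46) → Z = 8793/92
  (15, 14) → Z = 235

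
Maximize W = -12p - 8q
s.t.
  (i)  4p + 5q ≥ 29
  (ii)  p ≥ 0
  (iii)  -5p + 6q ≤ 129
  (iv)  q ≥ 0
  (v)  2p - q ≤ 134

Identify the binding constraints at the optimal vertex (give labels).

Extreme points and W = -12p - 8q:
  (0, 29/5) → W = -232/5
  (29/4, 0) → W = -87
  (0, 43/2) → W = -172
  (933/7, 928/7) → W = -2660
  (67, 0) → W = -804

The maximum is at (0, 29/5). Substituting into each constraint, equality holds for (i) and (ii); the remaining constraints have slack.

(i) and (ii)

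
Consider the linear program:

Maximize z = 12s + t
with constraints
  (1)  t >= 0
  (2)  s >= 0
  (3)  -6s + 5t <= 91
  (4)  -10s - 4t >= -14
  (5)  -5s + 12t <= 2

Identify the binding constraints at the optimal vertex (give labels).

(1) and (4)

Corner points and z = 12s + t:
  (0, 0) → z = 0
  (7/5, 0) → z = 84/5
  (0, 1/6) → z = 1/6
  (8/7, 9/14) → z = 201/14

The maximum is at (7/5, 0). Substituting into each constraint, equality holds for (1) and (4); the remaining constraints have slack.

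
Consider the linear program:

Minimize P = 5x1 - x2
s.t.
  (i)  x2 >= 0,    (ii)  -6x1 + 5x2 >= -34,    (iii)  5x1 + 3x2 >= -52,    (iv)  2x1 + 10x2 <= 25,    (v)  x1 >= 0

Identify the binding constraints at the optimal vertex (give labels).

(iv) and (v)

Extreme points and P = 5x1 - x2:
  (17/3, 0) → P = 85/3
  (0, 0) → P = 0
  (93/14, 41/35) → P = 2243/70
  (0, 5/2) → P = -5/2

The minimum is at (0, 5/2). Substituting into each constraint, equality holds for (iv) and (v); the remaining constraints have slack.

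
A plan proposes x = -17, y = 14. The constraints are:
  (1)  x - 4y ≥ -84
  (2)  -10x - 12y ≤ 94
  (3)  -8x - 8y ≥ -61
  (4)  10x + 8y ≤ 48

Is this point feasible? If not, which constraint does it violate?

feasible

(1): -73 ≥ -84 ✓
(2): 2 ≤ 94 ✓
(3): 24 ≥ -61 ✓
(4): -58 ≤ 48 ✓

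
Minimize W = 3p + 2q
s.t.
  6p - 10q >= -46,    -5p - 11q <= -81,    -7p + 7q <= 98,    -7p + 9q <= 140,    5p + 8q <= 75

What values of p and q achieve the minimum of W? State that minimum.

Extreme points and W = 3p + 2q:
  (76/29, 179/29) → W = 586/29
  (191/49, 340/49) → W = 179/7
  (59/5, 2) → W = 197/5

p = 76/29, q = 179/29, minimum W = 586/29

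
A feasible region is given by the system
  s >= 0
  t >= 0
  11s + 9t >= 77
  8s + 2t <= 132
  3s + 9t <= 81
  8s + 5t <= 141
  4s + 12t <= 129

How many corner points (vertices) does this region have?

Of the 20 pairwise boundary intersections, those satisfying every inequality are:
  (0, 77/9)
  (0, 9)
  (7, 0)
  (33/2, 0)
  (63/4, 3)
  (288/19, 75/19)

6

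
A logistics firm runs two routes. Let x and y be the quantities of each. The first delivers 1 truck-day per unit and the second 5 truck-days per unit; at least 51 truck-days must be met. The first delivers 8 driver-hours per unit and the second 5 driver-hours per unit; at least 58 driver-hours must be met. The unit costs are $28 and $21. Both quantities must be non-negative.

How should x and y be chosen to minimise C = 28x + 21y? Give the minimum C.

Extreme points and C = 28x + 21y:
  (0, 58/5) → C = 1218/5
  (51, 0) → C = 1428
  (1, 10) → C = 238
The feasible region is unbounded (it extends along (0, 1), (1, 0)), but C strictly increases along every unbounded feasible direction, so there is no improving ray and the minimum is attained at a vertex.

At the optimal vertex, x + 5y = 51 and 8x + 5y = 58.
Solving simultaneously gives x = 1, y = 10.

x = 1, y = 10, minimum C = 238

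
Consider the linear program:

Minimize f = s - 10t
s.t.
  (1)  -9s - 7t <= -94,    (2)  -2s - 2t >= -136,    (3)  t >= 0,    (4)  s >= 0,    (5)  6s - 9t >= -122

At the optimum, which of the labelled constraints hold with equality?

(2) and (5)

Corner points and f = s - 10t:
  (94/9, 0) → f = 94/9
  (0, 94/7) → f = -940/7
  (68, 0) → f = 68
  (98/3, 106/3) → f = -962/3
  (0, 122/9) → f = -1220/9

The minimum is at (98/3, 106/3). Substituting into each constraint, equality holds for (2) and (5); the remaining constraints have slack.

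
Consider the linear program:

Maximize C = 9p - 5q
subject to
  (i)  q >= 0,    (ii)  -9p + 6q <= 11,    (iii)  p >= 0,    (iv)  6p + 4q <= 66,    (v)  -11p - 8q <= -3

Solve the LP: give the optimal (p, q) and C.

Feasible corners and C = 9p - 5q:
  (11, 0) → C = 99
  (3/11, 0) → C = 27/11
  (0, 11/6) → C = -55/6
  (44/9, 55/6) → C = -11/6
  (0, 3/8) → C = -15/8

The binding constraints are q = 0 and 6p + 4q = 66.
Solving simultaneously gives p = 11, q = 0.

p = 11, q = 0, maximum C = 99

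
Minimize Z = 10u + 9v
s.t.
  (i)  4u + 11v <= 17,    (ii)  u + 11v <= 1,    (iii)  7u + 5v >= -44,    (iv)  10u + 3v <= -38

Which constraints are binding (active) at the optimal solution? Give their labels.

(iii) and (iv)

Vertices and Z = 10u + 9v:
  (-163/24, 17/24) → Z = -1477/24
  (-421/107, 48/107) → Z = -3778/107
  (-2, -6) → Z = -74

The minimum is at (-2, -6). Substituting into each constraint, equality holds for (iii) and (iv); the remaining constraints have slack.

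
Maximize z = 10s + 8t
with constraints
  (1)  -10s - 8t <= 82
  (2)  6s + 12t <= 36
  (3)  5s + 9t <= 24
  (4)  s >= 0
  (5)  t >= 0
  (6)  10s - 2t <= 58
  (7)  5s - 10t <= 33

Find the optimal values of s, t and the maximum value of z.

s = 24/5, t = 0, maximum z = 48

Vertices and z = 10s + 8t:
  (0, 8/3) → z = 64/3
  (24/5, 0) → z = 48
  (0, 0) → z = 0

The optimum lies where 5s + 9t = 24 and t = 0.
Solving simultaneously gives s = 24/5, t = 0.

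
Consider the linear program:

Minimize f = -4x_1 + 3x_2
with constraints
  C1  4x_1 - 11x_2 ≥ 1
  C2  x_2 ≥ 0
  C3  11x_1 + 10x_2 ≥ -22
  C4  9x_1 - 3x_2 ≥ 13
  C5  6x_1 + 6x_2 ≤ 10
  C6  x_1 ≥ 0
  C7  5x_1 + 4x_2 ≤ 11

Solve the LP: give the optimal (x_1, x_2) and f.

Extreme points and f = -4x_1 + 3x_2:
  (13/9, 0) → f = -52/9
  (5/3, 0) → f = -20/3
  (3/2, 1/6) → f = -11/2

x_1 = 5/3, x_2 = 0, minimum f = -20/3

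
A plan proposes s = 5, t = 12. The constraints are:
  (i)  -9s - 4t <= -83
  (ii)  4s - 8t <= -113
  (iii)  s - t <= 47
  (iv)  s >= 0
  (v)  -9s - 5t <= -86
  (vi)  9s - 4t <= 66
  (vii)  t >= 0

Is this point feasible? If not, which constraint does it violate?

Constraint (ii): 4s - 8t = -76, which is not ≤ -113. All other constraints are satisfied.

not feasible — violates (ii)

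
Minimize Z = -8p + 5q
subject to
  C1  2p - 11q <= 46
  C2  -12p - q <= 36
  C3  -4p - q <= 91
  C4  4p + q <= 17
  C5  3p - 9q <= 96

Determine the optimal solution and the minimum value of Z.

Extreme points and Z = -8p + 5q:
  (-175/67, -312/67) → Z = -160/67
  (233/46, -75/23) → Z = -1307/23
  (-53/8, 87/2) → Z = 541/2

At the optimal vertex, 2p - 11q = 46 and 4p + q = 17.
Solving simultaneously gives p = 233/46, q = -75/23.

p = 233/46, q = -75/23, minimum Z = -1307/23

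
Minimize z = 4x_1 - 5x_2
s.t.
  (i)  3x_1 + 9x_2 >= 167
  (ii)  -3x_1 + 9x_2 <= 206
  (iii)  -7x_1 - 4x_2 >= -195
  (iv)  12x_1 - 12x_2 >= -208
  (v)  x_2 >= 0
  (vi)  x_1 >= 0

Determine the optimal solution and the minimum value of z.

x_1 = 25/3, x_2 = 77/3, minimum z = -95

Vertices and z = 4x_1 - 5x_2:
  (1087/51, 584/51) → z = 28
  (11/12, 73/4) → z = -1051/12
  (931/75, 2027/75) → z = -2137/25
  (25/3, 77/3) → z = -95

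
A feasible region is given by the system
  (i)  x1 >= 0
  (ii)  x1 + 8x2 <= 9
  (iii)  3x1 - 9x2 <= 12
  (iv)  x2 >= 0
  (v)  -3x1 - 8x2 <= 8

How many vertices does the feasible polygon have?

4

Pairwise boundary intersections that survive every other constraint:
  (0, 9/8)
  (0, 0)
  (59/11, 5/11)
  (4, 0)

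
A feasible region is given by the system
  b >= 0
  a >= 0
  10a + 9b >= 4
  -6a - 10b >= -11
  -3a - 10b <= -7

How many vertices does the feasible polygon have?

The feasible vertices (each the meet of two boundaries and inside every other half-plane) are:
  (0, 11/10)
  (0, 7/10)
  (4/3, 3/10)

3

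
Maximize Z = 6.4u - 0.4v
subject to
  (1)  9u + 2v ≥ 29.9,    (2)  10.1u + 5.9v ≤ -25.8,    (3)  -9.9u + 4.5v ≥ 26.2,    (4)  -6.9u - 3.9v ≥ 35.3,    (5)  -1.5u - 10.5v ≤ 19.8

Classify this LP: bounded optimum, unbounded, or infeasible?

The boundaries 10.1u + 5.9v = -25.8 and -6.9u - 3.9v = 35.3 meet at (-10765/132, 17851/132), but that point violates 9u + 2v ≥ 29.9. Every candidate vertex is excluded by some other constraint, so the feasible region is empty.

infeasible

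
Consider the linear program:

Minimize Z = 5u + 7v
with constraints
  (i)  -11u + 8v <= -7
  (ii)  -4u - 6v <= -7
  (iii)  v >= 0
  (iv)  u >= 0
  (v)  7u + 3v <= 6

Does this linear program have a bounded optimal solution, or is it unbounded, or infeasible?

infeasible

The boundaries -11u + 8v = -7 and -4u - 6v = -7 meet at (1, 1/2), but that point violates 7u + 3v ≤ 6. Every candidate vertex is excluded by some other constraint, so the feasible region is empty.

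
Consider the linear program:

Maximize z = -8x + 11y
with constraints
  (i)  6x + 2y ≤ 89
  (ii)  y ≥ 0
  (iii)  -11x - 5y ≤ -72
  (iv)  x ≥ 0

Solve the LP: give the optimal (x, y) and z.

Extreme points and z = -8x + 11y:
  (89/6, 0) → z = -356/3
  (0, 89/2) → z = 979/2
  (72/11, 0) → z = -576/11
  (0, 72/5) → z = 792/5

The optimum lies where 6x + 2y = 89 and x = 0.
Solving simultaneously gives x = 0, y = 89/2.

x = 0, y = 89/2, maximum z = 979/2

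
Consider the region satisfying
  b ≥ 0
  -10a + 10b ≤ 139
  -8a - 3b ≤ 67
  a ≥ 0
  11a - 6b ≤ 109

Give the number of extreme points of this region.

4

Of the 10 pairwise boundary intersections, those satisfying every inequality are:
  (0, 0)
  (109/11, 0)
  (0, 139/10)
  (962/25, 2619/50)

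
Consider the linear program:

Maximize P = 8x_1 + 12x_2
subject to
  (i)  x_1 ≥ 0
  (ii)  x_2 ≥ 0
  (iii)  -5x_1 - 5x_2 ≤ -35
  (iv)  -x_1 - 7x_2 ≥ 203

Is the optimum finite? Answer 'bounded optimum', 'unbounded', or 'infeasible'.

The boundaries x_1 = 0 and -5x_1 - 5x_2 = -35 meet at (0, 7), but that point violates -x_1 - 7x_2 ≥ 203. Every candidate vertex is excluded by some other constraint, so the feasible region is empty.

infeasible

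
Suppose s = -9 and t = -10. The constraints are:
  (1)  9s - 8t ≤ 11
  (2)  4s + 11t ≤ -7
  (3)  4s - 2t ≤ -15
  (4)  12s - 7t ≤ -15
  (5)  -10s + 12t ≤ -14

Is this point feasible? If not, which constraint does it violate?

feasible

(1): -1 ≤ 11 ✓
(2): -146 ≤ -7 ✓
(3): -16 ≤ -15 ✓
(4): -38 ≤ -15 ✓
(5): -30 ≤ -14 ✓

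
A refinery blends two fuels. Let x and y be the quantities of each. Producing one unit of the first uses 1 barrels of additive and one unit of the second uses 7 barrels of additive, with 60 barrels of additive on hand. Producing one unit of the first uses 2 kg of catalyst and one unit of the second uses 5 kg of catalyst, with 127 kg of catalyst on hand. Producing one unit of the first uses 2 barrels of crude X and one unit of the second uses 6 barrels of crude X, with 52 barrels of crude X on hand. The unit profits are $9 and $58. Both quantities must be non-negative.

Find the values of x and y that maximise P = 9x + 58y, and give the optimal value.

x = 1/2, y = 17/2, maximum P = 995/2

Corner points and P = 9x + 58y:
  (0, 0) → P = 0
  (0, 60/7) → P = 3480/7
  (26, 0) → P = 234
  (1/2, 17/2) → P = 995/2

The binding constraints are x + 7y = 60 and 2x + 6y = 52.
Solving simultaneously gives x = 1/2, y = 17/2.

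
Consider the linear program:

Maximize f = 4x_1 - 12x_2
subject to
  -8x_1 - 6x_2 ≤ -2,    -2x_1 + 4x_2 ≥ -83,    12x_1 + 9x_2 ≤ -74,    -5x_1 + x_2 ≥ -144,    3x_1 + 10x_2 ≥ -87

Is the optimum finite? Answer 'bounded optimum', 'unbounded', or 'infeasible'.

infeasible

Constraints -8x_1 - 6x_2 ≤ -2 and 12x_1 + 9x_2 ≤ -74 have parallel boundaries but demand opposite sides — no point can satisfy both, so the region is empty.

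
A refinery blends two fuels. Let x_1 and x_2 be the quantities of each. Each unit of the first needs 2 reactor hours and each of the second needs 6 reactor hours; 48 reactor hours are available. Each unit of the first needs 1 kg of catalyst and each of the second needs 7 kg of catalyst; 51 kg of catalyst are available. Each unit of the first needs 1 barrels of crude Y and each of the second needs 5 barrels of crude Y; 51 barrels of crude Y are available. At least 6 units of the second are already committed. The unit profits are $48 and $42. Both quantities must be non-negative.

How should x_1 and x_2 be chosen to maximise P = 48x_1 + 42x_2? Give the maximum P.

Extreme points and P = 48x_1 + 42x_2:
  (0, 51/7) → P = 306
  (0, 6) → P = 252
  (15/4, 27/4) → P = 927/2
  (6, 6) → P = 540

x_1 = 6, x_2 = 6, maximum P = 540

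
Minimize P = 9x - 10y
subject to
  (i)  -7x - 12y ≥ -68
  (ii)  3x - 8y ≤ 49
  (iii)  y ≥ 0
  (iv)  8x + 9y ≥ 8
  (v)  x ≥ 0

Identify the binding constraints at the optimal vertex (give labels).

(i) and (v)

Feasible corners and P = 9x - 10y:
  (68/7, 0) → P = 612/7
  (0, 17/3) → P = -170/3
  (1, 0) → P = 9
  (0, 8/9) → P = -80/9

The minimum is at (0, 17/3). Substituting into each constraint, equality holds for (i) and (v); the remaining constraints have slack.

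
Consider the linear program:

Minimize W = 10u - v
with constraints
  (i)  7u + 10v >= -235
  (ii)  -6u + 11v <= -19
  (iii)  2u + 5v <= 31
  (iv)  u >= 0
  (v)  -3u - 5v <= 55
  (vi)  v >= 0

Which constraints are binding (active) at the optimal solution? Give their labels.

Extreme points and W = 10u - v:
  (109/13, 37/13) → W = 81
  (19/6, 0) → W = 95/3
  (31/2, 0) → W = 155

The minimum is at (19/6, 0). Substituting into each constraint, equality holds for (ii) and (vi); the remaining constraints have slack.

(ii) and (vi)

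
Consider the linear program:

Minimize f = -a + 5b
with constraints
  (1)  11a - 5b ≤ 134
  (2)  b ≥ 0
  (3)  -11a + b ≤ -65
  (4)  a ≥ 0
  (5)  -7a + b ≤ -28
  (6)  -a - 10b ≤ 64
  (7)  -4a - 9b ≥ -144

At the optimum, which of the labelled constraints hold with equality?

Vertices and f = -a + 5b:
  (134/11, 0) → f = -134/11
  (1926/119, 1048/119) → f = 3314/119
  (65/11, 0) → f = -65/11
  (729/103, 1324/103) → f = 5891/103

The minimum is at (134/11, 0). Substituting into each constraint, equality holds for (1) and (2); the remaining constraints have slack.

(1) and (2)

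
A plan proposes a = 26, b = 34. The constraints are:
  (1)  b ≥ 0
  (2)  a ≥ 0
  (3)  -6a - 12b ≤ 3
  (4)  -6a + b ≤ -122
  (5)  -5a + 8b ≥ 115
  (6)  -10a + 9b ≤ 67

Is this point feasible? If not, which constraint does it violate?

feasible

(1): 34 ≥ 0 ✓
(2): 26 ≥ 0 ✓
(3): -564 ≤ 3 ✓
(4): -122 ≤ -122 ✓
(5): 142 ≥ 115 ✓
(6): 46 ≤ 67 ✓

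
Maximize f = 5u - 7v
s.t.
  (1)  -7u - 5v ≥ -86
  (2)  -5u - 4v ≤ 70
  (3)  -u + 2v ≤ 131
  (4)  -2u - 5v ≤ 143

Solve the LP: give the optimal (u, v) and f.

u = 229/5, v = -1173/25, maximum f = 13936/25

Extreme points and f = 5u - 7v:
  (-483/19, 1003/19) → f = -9436/19
  (229/5, -1173/25) → f = 13936/25
  (-332/7, 585/14) → f = -7415/14
  (222/17, -575/17) → f = 5135/17

At the optimal vertex, -7u - 5v = -86 and -2u - 5v = 143.
Solving simultaneously gives u = 229/5, v = -1173/25.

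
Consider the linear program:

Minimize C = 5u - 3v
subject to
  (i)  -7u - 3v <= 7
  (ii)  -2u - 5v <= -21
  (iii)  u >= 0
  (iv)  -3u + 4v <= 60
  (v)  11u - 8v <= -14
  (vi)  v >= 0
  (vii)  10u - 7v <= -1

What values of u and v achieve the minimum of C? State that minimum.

u = 0, v = 15, minimum C = -45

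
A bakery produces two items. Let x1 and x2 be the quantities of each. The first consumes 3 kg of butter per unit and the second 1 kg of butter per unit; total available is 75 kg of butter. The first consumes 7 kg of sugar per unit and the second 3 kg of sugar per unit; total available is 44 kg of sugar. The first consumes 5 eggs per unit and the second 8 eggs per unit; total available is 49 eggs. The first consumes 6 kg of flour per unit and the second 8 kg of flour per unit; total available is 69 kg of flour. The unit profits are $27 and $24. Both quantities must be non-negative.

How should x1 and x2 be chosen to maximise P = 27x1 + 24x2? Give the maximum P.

Feasible corners and P = 27x1 + 24x2:
  (0, 0) → P = 0
  (0, 49/8) → P = 147
  (44/7, 0) → P = 1188/7
  (5, 3) → P = 207

At the optimal vertex, 7x1 + 3x2 = 44 and 5x1 + 8x2 = 49.
Solving simultaneously gives x1 = 5, x2 = 3.

x1 = 5, x2 = 3, maximum P = 207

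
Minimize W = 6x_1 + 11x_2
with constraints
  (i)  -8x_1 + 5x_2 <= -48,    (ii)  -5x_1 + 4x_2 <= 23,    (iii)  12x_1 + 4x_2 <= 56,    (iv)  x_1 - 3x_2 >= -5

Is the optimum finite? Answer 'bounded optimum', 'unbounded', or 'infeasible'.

unbounded

From the feasible point (118/23, -32/23), moving in the direction (4, -12) keeps every constraint satisfied while W decreases without bound.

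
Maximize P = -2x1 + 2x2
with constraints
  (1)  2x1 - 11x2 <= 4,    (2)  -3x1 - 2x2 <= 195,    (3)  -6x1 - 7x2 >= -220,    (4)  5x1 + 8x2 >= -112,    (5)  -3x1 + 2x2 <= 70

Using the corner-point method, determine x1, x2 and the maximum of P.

At the optimal vertex, -6x1 - 7x2 = -220 and -3x1 + 2x2 = 70.
Solving simultaneously gives x1 = -50/33, x2 = 360/11.

x1 = -50/33, x2 = 360/11, maximum P = 2260/33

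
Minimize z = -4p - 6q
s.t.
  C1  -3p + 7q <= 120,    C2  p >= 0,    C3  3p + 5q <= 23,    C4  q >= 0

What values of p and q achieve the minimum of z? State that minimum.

Extreme points and z = -4p - 6q:
  (0, 23/5) → z = -138/5
  (0, 0) → z = 0
  (23/3, 0) → z = -92/3

The binding constraints are 3p + 5q = 23 and q = 0.
Solving simultaneously gives p = 23/3, q = 0.

p = 23/3, q = 0, minimum z = -92/3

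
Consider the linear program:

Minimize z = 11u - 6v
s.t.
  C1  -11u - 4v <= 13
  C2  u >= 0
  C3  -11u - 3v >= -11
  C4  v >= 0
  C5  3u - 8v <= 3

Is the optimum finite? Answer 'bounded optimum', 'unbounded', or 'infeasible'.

bounded optimum

Corner points and z = 11u - 6v:
  (0, 11/3) → z = -22
  (0, 0) → z = 0
  (1, 0) → z = 11
The feasible region has finitely many vertices and no improving ray; the minimum is -22 at (0, 11/3).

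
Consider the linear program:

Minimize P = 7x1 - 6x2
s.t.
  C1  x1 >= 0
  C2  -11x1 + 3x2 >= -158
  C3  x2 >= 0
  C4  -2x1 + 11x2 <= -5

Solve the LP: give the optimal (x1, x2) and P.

Vertices and P = 7x1 - 6x2:
  (158/11, 0) → P = 1106/11
  (1723/115, 261/115) → P = 2099/23
  (5/2, 0) → P = 35/2

The optimum lies where x2 = 0 and -2x1 + 11x2 = -5.
Solving simultaneously gives x1 = 5/2, x2 = 0.

x1 = 5/2, x2 = 0, minimum P = 35/2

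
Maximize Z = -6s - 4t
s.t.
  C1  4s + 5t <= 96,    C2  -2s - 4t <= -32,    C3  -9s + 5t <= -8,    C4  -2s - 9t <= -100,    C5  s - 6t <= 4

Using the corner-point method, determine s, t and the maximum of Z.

Corner points and Z = -6s - 4t:
  (8, 64/5) → Z = -496/5
  (14, 8) → Z = -116
  (44/7, 68/7) → Z = -536/7

s = 44/7, t = 68/7, maximum Z = -536/7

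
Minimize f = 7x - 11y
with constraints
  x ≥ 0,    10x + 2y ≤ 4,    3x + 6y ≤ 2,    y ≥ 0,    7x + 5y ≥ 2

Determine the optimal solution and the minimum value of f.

Feasible corners and f = 7x - 11y:
  (10/27, 4/27) → f = 26/27
  (2/5, 0) → f = 14/5
  (2/27, 8/27) → f = -74/27
  (2/7, 0) → f = 2

x = 2/27, y = 8/27, minimum f = -74/27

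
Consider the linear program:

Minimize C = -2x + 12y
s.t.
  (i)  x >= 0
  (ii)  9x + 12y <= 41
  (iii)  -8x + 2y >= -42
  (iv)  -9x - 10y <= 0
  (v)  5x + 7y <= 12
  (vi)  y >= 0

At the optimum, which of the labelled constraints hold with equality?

Extreme points and C = -2x + 12y:
  (0, 0) → C = 0
  (0, 12/7) → C = 144/7
  (12/5, 0) → C = -24/5

The minimum is at (12/5, 0). Substituting into each constraint, equality holds for (v) and (vi); the remaining constraints have slack.

(v) and (vi)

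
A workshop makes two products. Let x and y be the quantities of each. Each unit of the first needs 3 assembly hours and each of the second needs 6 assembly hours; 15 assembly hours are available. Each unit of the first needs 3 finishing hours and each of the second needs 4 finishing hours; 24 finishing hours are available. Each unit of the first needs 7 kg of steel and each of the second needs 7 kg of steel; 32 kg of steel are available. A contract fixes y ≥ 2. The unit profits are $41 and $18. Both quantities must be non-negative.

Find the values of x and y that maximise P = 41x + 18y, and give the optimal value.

Extreme points and P = 41x + 18y:
  (0, 5/2) → P = 45
  (0, 2) → P = 36
  (1, 2) → P = 77

At the optimal vertex, 3x + 6y = 15 and y = 2.
Solving simultaneously gives x = 1, y = 2.

x = 1, y = 2, maximum P = 77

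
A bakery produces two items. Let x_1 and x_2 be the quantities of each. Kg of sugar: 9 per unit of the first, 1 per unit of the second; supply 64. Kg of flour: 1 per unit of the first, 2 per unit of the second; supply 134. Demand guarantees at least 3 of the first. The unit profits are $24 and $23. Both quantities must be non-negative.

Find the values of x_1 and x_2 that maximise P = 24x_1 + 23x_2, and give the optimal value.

x_1 = 3, x_2 = 37, maximum P = 923

Corner points and P = 24x_1 + 23x_2:
  (64/9, 0) → P = 512/3
  (3, 0) → P = 72
  (3, 37) → P = 923

The binding constraints are 9x_1 + x_2 = 64 and x_1 = 3.
Solving simultaneously gives x_1 = 3, x_2 = 37.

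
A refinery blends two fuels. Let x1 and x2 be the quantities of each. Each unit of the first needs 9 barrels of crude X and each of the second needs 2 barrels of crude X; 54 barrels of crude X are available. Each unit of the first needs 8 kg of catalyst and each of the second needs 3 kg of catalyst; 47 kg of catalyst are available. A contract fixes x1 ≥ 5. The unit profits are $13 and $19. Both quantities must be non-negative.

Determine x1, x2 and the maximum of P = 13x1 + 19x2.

Corner points and P = 13x1 + 19x2:
  (47/8, 0) → P = 611/8
  (5, 0) → P = 65
  (5, 7/3) → P = 328/3

x1 = 5, x2 = 7/3, maximum P = 328/3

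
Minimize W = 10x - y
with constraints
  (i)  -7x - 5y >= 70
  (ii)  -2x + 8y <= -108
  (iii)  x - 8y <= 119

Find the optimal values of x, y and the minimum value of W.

x = -11, y = -65/4, minimum W = -375/4

Corner points and W = 10x - y:
  (-10/33, -448/33) → W = 116/11
  (35/61, -903/61) → W = 1253/61
  (-11, -65/4) → W = -375/4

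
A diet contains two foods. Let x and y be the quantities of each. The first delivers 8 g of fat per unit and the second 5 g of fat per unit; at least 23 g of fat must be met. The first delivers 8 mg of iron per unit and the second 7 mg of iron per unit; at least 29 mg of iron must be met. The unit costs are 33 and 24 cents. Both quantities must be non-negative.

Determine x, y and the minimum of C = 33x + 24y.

x = 1, y = 3, minimum C = 105

Vertices and C = 33x + 24y:
  (0, 23/5) → C = 552/5
  (29/8, 0) → C = 957/8
  (1, 3) → C = 105
The feasible region is unbounded (it extends along (0, 1), (1, 0)), but C strictly increases along every unbounded feasible direction, so there is no improving ray and the minimum is attained at a vertex.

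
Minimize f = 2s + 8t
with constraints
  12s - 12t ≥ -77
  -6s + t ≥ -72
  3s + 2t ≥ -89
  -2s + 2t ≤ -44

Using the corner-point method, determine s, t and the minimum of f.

s = 11/3, t = -50, minimum f = -1178/3

Feasible corners and f = 2s + 8t:
  (11/3, -50) → f = -1178/3
  (10, -12) → f = -76
  (-9, -31) → f = -266

The optimum lies where -6s + t = -72 and 3s + 2t = -89.
Solving simultaneously gives s = 11/3, t = -50.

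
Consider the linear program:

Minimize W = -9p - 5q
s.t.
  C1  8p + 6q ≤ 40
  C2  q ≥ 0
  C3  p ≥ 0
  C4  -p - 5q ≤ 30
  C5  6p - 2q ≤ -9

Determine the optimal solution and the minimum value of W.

p = 1/2, q = 6, minimum W = -69/2

Extreme points and W = -9p - 5q:
  (0, 20/3) → W = -100/3
  (1/2, 6) → W = -69/2
  (0, 9/2) → W = -45/2

At the optimal vertex, 8p + 6q = 40 and 6p - 2q = -9.
Solving simultaneously gives p = 1/2, q = 6.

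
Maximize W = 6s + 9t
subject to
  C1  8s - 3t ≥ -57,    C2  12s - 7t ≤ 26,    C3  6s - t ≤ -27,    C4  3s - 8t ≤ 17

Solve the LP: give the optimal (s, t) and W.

s = -12/5, t = 63/5, maximum W = 99

Extreme points and W = 6s + 9t:
  (-12/5, 63/5) → W = 99
  (-507/55, -307/55) → W = -1161/11
  (-233/45, -61/15) → W = -203/3

The optimum lies where 8s - 3t = -57 and 6s - t = -27.
Solving simultaneously gives s = -12/5, t = 63/5.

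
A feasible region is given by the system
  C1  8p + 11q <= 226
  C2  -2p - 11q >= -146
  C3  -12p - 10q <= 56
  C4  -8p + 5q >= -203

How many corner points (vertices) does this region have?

4

Of the 6 pairwise boundary intersections, those satisfying every inequality are:
  (40/3, 358/33)
  (3363/128, 23/16)
  (-519/28, 233/14)
  (25/2, -103/5)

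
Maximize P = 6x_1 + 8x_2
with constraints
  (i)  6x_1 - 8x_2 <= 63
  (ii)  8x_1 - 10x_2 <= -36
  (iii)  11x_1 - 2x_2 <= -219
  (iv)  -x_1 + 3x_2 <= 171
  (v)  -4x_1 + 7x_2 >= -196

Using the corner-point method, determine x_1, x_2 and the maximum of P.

x_1 = -315/31, x_2 = 1662/31, maximum P = 11406/31

Extreme points and P = 6x_1 + 8x_2:
  (-1059/47, -678/47) → P = -11778/47
  (-553/4, -107) → P = -3371/2
  (-315/31, 1662/31) → P = 11406/31
The feasible region is unbounded (it extends along (-3, -1), (-7, -4)), but P strictly decreases along every unbounded feasible direction, so there is no improving ray and the maximum is attained at a vertex.

The optimum lies where 11x_1 - 2x_2 = -219 and -x_1 + 3x_2 = 171.
Solving simultaneously gives x_1 = -315/31, x_2 = 1662/31.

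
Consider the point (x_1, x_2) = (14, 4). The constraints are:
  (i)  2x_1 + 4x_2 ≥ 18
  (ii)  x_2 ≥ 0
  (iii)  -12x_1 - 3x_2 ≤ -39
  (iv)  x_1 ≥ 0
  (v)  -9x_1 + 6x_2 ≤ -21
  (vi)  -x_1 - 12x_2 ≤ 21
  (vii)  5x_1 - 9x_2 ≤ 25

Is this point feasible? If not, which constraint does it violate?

not feasible — violates (vii)

Constraint (vii): 5x_1 - 9x_2 = 34, which is not ≤ 25. All other constraints are satisfied.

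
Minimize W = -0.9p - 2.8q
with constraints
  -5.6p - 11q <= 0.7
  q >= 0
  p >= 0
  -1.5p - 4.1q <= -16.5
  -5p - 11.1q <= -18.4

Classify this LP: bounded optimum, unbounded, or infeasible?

unbounded

From the feasible point (11, 0), moving in the direction (0, 1) keeps every constraint satisfied while W decreases without bound.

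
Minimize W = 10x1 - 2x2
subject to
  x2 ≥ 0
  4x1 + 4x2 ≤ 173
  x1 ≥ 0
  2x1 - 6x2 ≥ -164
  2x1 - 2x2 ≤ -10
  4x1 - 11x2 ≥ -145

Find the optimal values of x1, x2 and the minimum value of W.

x1 = 0, x2 = 145/11, minimum W = -290/11

Extreme points and W = 10x1 - 2x2:
  (0, 5) → W = -10
  (0, 145/11) → W = -290/11
  (90/7, 125/7) → W = 650/7

At the optimal vertex, x1 = 0 and 4x1 - 11x2 = -145.
Solving simultaneously gives x1 = 0, x2 = 145/11.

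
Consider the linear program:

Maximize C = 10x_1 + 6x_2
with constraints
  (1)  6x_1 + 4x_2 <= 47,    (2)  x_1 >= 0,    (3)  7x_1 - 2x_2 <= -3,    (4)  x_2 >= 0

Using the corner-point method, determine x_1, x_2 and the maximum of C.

Feasible corners and C = 10x_1 + 6x_2:
  (0, 47/4) → C = 141/2
  (41/20, 347/40) → C = 1451/20
  (0, 3/2) → C = 9

The optimum lies where 6x_1 + 4x_2 = 47 and 7x_1 - 2x_2 = -3.
Solving simultaneously gives x_1 = 41/20, x_2 = 347/40.

x_1 = 41/20, x_2 = 347/40, maximum C = 1451/20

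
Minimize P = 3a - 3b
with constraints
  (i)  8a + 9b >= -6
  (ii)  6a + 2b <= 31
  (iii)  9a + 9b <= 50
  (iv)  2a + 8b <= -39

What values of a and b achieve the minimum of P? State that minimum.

Feasible corners and P = 3a - 3b:
  (291/38, -142/19) → P = 1725/38
  (303/46, -150/23) → P = 1809/46
  (163/22, -74/11) → P = 933/22

The binding constraints are 8a + 9b = -6 and 2a + 8b = -39.
Solving simultaneously gives a = 303/46, b = -150/23.

a = 303/46, b = -150/23, minimum P = 1809/46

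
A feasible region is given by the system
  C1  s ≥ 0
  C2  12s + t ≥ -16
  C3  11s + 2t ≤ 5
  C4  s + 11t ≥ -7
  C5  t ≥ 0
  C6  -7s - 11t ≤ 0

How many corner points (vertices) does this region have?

The feasible vertices (each the meet of two boundaries and inside every other half-plane) are:
  (0, 5/2)
  (0, 0)
  (5/11, 0)

3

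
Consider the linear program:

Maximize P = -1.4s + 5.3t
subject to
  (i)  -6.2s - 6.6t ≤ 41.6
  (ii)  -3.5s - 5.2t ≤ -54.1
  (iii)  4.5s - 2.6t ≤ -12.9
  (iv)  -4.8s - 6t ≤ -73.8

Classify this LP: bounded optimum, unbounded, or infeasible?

unbounded

From the feasible point (-6139/46, 5477/46), moving in the direction (2.6, 4.5) keeps every constraint satisfied while P increases without bound.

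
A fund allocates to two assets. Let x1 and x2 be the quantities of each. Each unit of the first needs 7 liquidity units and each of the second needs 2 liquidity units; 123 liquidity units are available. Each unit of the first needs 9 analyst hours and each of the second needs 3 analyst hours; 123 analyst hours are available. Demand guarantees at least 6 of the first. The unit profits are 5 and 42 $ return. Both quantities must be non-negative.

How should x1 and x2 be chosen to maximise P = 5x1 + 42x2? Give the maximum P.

x1 = 6, x2 = 23, maximum P = 996

Feasible corners and P = 5x1 + 42x2:
  (41/3, 0) → P = 205/3
  (6, 0) → P = 30
  (6, 23) → P = 996

At the optimal vertex, 9x1 + 3x2 = 123 and x1 = 6.
Solving simultaneously gives x1 = 6, x2 = 23.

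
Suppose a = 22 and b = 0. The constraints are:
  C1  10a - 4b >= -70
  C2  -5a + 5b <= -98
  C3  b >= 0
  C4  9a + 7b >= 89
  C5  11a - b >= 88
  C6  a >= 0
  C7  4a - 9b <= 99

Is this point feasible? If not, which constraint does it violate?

C1: 220 ≥ -70 ✓
C2: -110 ≤ -98 ✓
C3: 0 ≥ 0 ✓
C4: 198 ≥ 89 ✓
C5: 242 ≥ 88 ✓
C6: 22 ≥ 0 ✓
C7: 88 ≤ 99 ✓

feasible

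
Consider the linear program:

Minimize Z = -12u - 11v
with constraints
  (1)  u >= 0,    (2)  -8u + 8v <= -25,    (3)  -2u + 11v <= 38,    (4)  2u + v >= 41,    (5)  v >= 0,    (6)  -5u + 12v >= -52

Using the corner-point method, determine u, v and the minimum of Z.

Extreme points and Z = -12u - 11v:
  (413/24, 79/12) → Z = -3347/12
  (1028/31, 294/31) → Z = -15570/31
  (544/29, 101/29) → Z = -7639/29

The optimum lies where -2u + 11v = 38 and -5u + 12v = -52.
Solving simultaneously gives u = 1028/31, v = 294/31.

u = 1028/31, v = 294/31, minimum Z = -15570/31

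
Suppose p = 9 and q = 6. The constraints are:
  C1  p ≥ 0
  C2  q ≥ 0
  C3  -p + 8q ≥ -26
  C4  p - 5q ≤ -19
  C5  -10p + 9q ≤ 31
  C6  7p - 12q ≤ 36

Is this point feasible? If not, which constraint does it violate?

feasible

C1: 9 ≥ 0 ✓
C2: 6 ≥ 0 ✓
C3: 39 ≥ -26 ✓
C4: -21 ≤ -19 ✓
C5: -36 ≤ 31 ✓
C6: -9 ≤ 36 ✓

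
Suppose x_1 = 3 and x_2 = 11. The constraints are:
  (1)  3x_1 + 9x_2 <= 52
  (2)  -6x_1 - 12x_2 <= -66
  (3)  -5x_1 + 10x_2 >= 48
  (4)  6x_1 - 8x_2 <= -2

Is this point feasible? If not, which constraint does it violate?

not feasible — violates (1)

Constraint (1): 3x_1 + 9x_2 = 108, which is not ≤ 52. All other constraints are satisfied.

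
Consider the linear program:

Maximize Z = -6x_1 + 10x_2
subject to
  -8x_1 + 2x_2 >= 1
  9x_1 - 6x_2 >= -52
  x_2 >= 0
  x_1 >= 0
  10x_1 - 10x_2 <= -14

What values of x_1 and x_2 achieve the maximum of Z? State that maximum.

Extreme points and Z = -6x_1 + 10x_2:
  (49/15, 407/30) → Z = 1741/15
  (3/10, 17/10) → Z = 76/5
  (0, 26/3) → Z = 260/3
  (0, 7/5) → Z = 14

x_1 = 49/15, x_2 = 407/30, maximum Z = 1741/15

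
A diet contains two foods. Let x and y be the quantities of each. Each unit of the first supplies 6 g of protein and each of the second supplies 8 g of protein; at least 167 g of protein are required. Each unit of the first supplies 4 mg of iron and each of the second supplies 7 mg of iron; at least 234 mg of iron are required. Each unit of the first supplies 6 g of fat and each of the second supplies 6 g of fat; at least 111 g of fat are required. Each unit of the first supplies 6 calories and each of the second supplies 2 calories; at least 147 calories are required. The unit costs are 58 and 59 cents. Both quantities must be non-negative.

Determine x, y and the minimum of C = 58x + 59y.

The feasible region is unbounded (it extends along (0, 1), (1, 0)), but C strictly increases along every unbounded feasible direction, so there is no improving ray and the minimum is attained at a vertex.

The optimum lies where 4x + 7y = 234 and 6x + 2y = 147.
Solving simultaneously gives x = 33/2, y = 24.

x = 33/2, y = 24, minimum C = 2373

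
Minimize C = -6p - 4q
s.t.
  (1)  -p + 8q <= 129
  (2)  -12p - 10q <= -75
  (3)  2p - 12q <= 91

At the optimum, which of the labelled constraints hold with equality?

(1) and (3)

Extreme points and C = -6p - 4q:
  (-345/53, 1623/106) → C = -1176/53
  (569, 349/4) → C = -3763
  (905/82, -471/82) → C = -1773/41

The minimum is at (569, 349/4). Substituting into each constraint, equality holds for (1) and (3); the remaining constraints have slack.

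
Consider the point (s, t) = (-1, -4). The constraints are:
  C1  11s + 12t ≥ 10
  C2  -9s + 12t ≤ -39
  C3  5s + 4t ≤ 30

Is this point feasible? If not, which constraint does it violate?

not feasible — violates C1

Constraint C1: 11s + 12t = -59, which is not ≥ 10. All other constraints are satisfied.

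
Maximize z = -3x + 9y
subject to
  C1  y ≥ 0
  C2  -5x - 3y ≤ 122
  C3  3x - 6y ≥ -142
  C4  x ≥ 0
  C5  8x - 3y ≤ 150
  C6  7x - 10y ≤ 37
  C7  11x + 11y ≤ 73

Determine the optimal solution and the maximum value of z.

x = 0, y = 73/11, maximum z = 657/11

Corner points and z = -3x + 9y:
  (0, 0) → z = 0
  (37/7, 0) → z = -111/7
  (0, 73/11) → z = 657/11
  (1137/187, 104/187) → z = -225/17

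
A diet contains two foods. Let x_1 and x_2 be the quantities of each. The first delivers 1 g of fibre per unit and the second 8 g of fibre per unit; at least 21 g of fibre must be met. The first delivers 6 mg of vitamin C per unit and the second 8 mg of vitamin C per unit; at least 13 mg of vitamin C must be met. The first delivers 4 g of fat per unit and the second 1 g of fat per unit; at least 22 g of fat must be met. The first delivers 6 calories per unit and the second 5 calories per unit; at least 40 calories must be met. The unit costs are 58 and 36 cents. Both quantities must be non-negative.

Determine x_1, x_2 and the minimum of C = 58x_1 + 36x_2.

x_1 = 5, x_2 = 2, minimum C = 362

Corner points and C = 58x_1 + 36x_2:
  (0, 22) → C = 792
  (21, 0) → C = 1218
  (5, 2) → C = 362
The feasible region is unbounded (it extends along (0, 1), (1, 0)), but C strictly increases along every unbounded feasible direction, so there is no improving ray and the minimum is attained at a vertex.

The optimum lies where x_1 + 8x_2 = 21 and 4x_1 + x_2 = 22.
Solving simultaneously gives x_1 = 5, x_2 = 2.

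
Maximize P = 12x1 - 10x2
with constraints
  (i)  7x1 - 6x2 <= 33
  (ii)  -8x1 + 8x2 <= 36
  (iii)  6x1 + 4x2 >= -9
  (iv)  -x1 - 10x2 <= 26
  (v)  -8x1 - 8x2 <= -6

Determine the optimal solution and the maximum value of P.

x1 = 60, x2 = 129/2, maximum P = 75

Corner points and P = 12x1 - 10x2:
  (60, 129/2) → P = 75
  (75/26, -111/52) → P = 1455/26
  (-15/8, 21/8) → P = -195/4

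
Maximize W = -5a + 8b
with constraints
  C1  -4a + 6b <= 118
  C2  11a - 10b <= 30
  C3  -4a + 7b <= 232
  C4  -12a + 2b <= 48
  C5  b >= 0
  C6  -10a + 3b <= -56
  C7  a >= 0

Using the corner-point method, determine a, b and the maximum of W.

At the optimal vertex, -4a + 6b = 118 and 11a - 10b = 30.
Solving simultaneously gives a = 680/13, b = 709/13.

a = 680/13, b = 709/13, maximum W = 2272/13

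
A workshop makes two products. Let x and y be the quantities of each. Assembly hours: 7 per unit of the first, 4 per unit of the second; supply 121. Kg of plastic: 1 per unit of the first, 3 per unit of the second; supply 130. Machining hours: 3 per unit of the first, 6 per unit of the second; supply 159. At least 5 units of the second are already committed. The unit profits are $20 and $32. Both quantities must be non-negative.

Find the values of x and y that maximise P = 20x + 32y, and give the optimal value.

x = 3, y = 25, maximum P = 860

Corner points and P = 20x + 32y:
  (0, 53/2) → P = 848
  (0, 5) → P = 160
  (3, 25) → P = 860
  (101/7, 5) → P = 3140/7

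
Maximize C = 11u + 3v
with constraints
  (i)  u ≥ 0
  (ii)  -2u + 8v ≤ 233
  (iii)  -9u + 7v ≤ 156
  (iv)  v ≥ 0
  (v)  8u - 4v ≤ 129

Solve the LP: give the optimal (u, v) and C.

Corner points and C = 11u + 3v:
  (0, 156/7) → C = 468/7
  (0, 0) → C = 0
  (383/58, 1785/58) → C = 4784/29
  (491/14, 1061/28) → C = 13985/28
  (129/8, 0) → C = 1419/8

u = 491/14, v = 1061/28, maximum C = 13985/28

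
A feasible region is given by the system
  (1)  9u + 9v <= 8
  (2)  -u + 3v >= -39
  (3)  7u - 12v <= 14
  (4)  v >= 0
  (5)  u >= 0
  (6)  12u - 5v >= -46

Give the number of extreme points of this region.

3

The feasible vertices (each the meet of two boundaries and inside every other half-plane) are:
  (8/9, 0)
  (0, 8/9)
  (0, 0)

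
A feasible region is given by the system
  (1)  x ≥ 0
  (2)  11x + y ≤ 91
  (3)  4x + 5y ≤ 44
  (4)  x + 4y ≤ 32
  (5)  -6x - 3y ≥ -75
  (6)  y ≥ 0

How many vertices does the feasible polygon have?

Pairwise boundary intersections that survive every other constraint:
  (0, 8)
  (0, 0)
  (137/17, 40/17)
  (91/11, 0)
  (16/11, 84/11)

5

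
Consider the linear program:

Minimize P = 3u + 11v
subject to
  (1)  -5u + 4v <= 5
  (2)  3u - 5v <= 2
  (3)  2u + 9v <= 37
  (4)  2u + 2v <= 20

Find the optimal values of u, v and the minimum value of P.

Vertices and P = 3u + 11v:
  (-33/13, -25/13) → P = -374/13
  (103/53, 195/53) → P = 2454/53
  (203/37, 107/37) → P = 1786/37

u = -33/13, v = -25/13, minimum P = -374/13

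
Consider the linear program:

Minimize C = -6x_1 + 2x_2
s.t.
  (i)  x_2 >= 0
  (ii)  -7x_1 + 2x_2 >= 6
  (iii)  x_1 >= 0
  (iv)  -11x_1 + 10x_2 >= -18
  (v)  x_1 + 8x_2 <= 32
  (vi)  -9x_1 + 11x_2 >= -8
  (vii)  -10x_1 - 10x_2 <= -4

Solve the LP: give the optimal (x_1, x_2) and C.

Corner points and C = -6x_1 + 2x_2:
  (0, 3) → C = 6
  (8/29, 115/29) → C = 182/29
  (0, 4) → C = 8

The optimum lies where -7x_1 + 2x_2 = 6 and x_1 = 0.
Solving simultaneously gives x_1 = 0, x_2 = 3.

x_1 = 0, x_2 = 3, minimum C = 6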